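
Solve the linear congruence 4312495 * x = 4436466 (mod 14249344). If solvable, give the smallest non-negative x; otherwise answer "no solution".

7833518

First find gcd(4312495, 14249344):
14249344 = 3×4312495 + 1311859
4312495 = 3×1311859 + 376918
1311859 = 3×376918 + 181105
376918 = 2×181105 + 14708
181105 = 12×14708 + 4609
14708 = 3×4609 + 881
4609 = 5×881 + 204
881 = 4×204 + 65
204 = 3×65 + 9
65 = 7×9 + 2
9 = 4×2 + 1
2 = 2×1 + 0
gcd = 1, so a unique solution mod 14249344 exists.
Back-substitute for the Bézout coefficients:
1 = 9 − 4·2
1 = −4·65 + 29·9
1 = 29·204 − 91·65
1 = −91·881 + 393·204
1 = 393·4609 − 2056·881
1 = −2056·14708 + 6561·4609
1 = 6561·181105 − 80788·14708
1 = −80788·376918 + 168137·181105
1 = 168137·1311859 − 585199·376918
1 = −585199·4312495 + 1923734·1311859
1 = 1923734·14249344 − 6356401·4312495
So 4312495·(-6356401) ≡ 1 (mod 14249344), giving 4312495⁻¹ ≡ 7892943.
x ≡ 4312495⁻¹·4436466 ≡ 7892943·4436466 ≡ 7833518 (mod 14249344).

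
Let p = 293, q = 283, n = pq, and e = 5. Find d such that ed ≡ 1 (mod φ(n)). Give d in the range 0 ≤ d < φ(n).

16469

φ(n) = (p−1)(q−1) = 292·282 = 82344.
Need d with 5·d ≡ 1 (mod 82344). Apply the extended Euclidean algorithm:
82344 = 16468·5 + 4
5 = 1·4 + 1
4 = 4·1 + 0
Back-substitute:
1 = 5 − 4
1 = −82344 + 16469·5
So 5·16469 ≡ 1 (mod 82344), hence d = 16469.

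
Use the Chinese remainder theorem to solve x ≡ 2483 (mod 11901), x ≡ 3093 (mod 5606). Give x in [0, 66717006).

34872413

Write x = 2483 + 11901·k. Then 11901·k ≡ 3093 − 2483 ≡ 610 (mod 5606).
Need 11901⁻¹ mod 5606. Extended Euclid on (5606, 689):
5606 = 8*689 + 94
689 = 7*94 + 31
94 = 3*31 + 1
31 = 31*1 + 0
Back-substitute:
1 = 94 − 3·31
1 = −3·689 + 22·94
1 = 22·5606 − 179·689
11901⁻¹ ≡ 5427 (mod 5606), so k ≡ 5427·610 ≡ 2930 (mod 5606).
x = 2483 + 11901·2930 = 34872413.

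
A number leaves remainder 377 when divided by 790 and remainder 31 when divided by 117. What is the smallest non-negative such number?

Write x = 377 + 790·k. Then 790·k ≡ 31 − 377 ≡ 5 (mod 117).
Need 790⁻¹ mod 117. Extended Euclid on (117, 88):
117 = 1·88 + 29
88 = 3·29 + 1
29 = 29·1 + 0
Back-substitute:
1 = 88 − 3·29
1 = −3·117 + 4·88
790⁻¹ ≡ 4 (mod 117), so k ≡ 4·5 ≡ 20 (mod 117).
x = 377 + 790·20 = 16177.

16177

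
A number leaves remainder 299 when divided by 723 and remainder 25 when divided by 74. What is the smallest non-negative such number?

46571

Write x = 299 + 723·k. Then 723·k ≡ 25 − 299 ≡ 22 (mod 74).
Need 723⁻¹ mod 74. Extended Euclid on (74, 57):
74 = 1×57 + 17
57 = 3×17 + 6
17 = 2×6 + 5
6 = 1×5 + 1
5 = 5×1 + 0
Back-substitute:
1 = 6 − 5
1 = −17 + 3·6
1 = 3·57 − 10·17
1 = −10·74 + 13·57
723⁻¹ ≡ 13 (mod 74), so k ≡ 13·22 ≡ 64 (mod 74).
x = 299 + 723·64 = 46571.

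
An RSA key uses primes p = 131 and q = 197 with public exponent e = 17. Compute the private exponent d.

8993

φ(n) = (p−1)(q−1) = 130·196 = 25480.
Need d with 17·d ≡ 1 (mod 25480). Apply the extended Euclidean algorithm:
25480 = 1498×17 + 14
17 = 1×14 + 3
14 = 4×3 + 2
3 = 1×2 + 1
2 = 2×1 + 0
Back-substitute:
1 = 3 − 2
1 = −14 + 5·3
1 = 5·17 − 6·14
1 = −6·25480 + 8993·17
So 17·8993 ≡ 1 (mod 25480), hence d = 8993.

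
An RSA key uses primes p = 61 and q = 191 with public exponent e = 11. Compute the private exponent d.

8291

φ(n) = (p−1)(q−1) = 60·190 = 11400.
Need d with 11·d ≡ 1 (mod 11400). Apply the extended Euclidean algorithm:
11400 = 1036×11 + 4
11 = 2×4 + 3
4 = 1×3 + 1
3 = 3×1 + 0
Back-substitute:
1 = 4 − 3
1 = −11 + 3·4
1 = 3·11400 − 3109·11
So 11·(-3109) ≡ 1 (mod 11400), hence d ≡ -3109 ≡ 8291 (mod 11400).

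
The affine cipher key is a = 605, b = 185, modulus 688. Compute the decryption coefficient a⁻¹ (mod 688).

Extended Euclidean algorithm:
688 = 1*605 + 83
605 = 7*83 + 24
83 = 3*24 + 11
24 = 2*11 + 2
11 = 5*2 + 1
2 = 2*1 + 0
The gcd is 1. Working backward:
1 = 11 − 5·2
1 = −5·24 + 11·11
1 = 11·83 − 38·24
1 = −38·605 + 277·83
1 = 277·688 − 315·605
Hence 605⁻¹ ≡ -315 ≡ 373 (mod 688).

373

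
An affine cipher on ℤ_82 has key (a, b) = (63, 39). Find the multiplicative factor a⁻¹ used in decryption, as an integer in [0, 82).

Apply the Euclidean algorithm to 82 and 63:
82 = 1×63 + 19
63 = 3×19 + 6
19 = 3×6 + 1
6 = 6×1 + 0
The gcd is 1. Working backward:
1 = 19 − 3·6
1 = −3·63 + 10·19
1 = 10·82 − 13·63
Hence 63⁻¹ ≡ -13 ≡ 69 (mod 82).

69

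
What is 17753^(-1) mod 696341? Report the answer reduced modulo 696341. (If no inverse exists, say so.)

Apply the Euclidean algorithm to 696341 and 17753:
696341 = 39×17753 + 3974
17753 = 4×3974 + 1857
3974 = 2×1857 + 260
1857 = 7×260 + 37
260 = 7×37 + 1
37 = 37×1 + 0
gcd = 1, so the inverse exists. Back-substitute:
1 = 260 − 7·37
1 = −7·1857 + 50·260
1 = 50·3974 − 107·1857
1 = −107·17753 + 478·3974
1 = 478·696341 − 18749·17753
Hence 17753⁻¹ ≡ -18749 ≡ 677592 (mod 696341).

677592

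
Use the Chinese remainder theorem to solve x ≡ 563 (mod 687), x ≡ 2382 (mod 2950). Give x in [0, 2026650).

Write x = 563 + 687·k. Then 687·k ≡ 2382 − 563 ≡ 1819 (mod 2950).
Need 687⁻¹ mod 2950. Extended Euclid on (2950, 687):
2950 = 4·687 + 202
687 = 3·202 + 81
202 = 2·81 + 40
81 = 2·40 + 1
40 = 40·1 + 0
Back-substitute:
1 = 81 − 2·40
1 = −2·202 + 5·81
1 = 5·687 − 17·202
1 = −17·2950 + 73·687
687⁻¹ ≡ 73 (mod 2950), so k ≡ 73·1819 ≡ 37 (mod 2950).
x = 563 + 687·37 = 25982.

25982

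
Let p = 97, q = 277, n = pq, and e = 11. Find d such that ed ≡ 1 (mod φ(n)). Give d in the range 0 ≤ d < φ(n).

φ(n) = (p−1)(q−1) = 96·276 = 26496.
Need d with 11·d ≡ 1 (mod 26496). Apply the extended Euclidean algorithm:
26496 = 2408·11 + 8
11 = 1·8 + 3
8 = 2·3 + 2
3 = 1·2 + 1
2 = 2·1 + 0
Back-substitute:
1 = 3 − 2
1 = −8 + 3·3
1 = 3·11 − 4·8
1 = −4·26496 + 9635·11
So 11·9635 ≡ 1 (mod 26496), hence d = 9635.

9635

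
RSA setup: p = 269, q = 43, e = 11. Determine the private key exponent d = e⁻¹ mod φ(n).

φ(n) = (p−1)(q−1) = 268·42 = 11256.
Need d with 11·d ≡ 1 (mod 11256). Apply the extended Euclidean algorithm:
11256 = 1023×11 + 3
11 = 3×3 + 2
3 = 1×2 + 1
2 = 2×1 + 0
Back-substitute:
1 = 3 − 2
1 = −11 + 4·3
1 = 4·11256 − 4093·11
So 11·(-4093) ≡ 1 (mod 11256), hence d ≡ -4093 ≡ 7163 (mod 11256).

7163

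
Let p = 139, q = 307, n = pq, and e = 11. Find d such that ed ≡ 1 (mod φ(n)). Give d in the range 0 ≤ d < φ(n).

3839

φ(n) = (p−1)(q−1) = 138·306 = 42228.
Need d with 11·d ≡ 1 (mod 42228). Apply the extended Euclidean algorithm:
42228 = 3838×11 + 10
11 = 1×10 + 1
10 = 10×1 + 0
Back-substitute:
1 = 11 − 10
1 = −42228 + 3839·11
So 11·3839 ≡ 1 (mod 42228), hence d = 3839.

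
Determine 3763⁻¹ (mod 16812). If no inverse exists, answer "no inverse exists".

4843

Extended Euclidean algorithm:
16812 = 4*3763 + 1760
3763 = 2*1760 + 243
1760 = 7*243 + 59
243 = 4*59 + 7
59 = 8*7 + 3
7 = 2*3 + 1
3 = 3*1 + 0
The gcd is 1. Working backward:
1 = 7 − 2·3
1 = −2·59 + 17·7
1 = 17·243 − 70·59
1 = −70·1760 + 507·243
1 = 507·3763 − 1084·1760
1 = −1084·16812 + 4843·3763
So 3763·4843 ≡ 1 (mod 16812).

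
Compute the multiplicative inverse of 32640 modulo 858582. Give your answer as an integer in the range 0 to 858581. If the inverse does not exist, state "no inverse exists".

Compute gcd(32640, 858582):
858582 = 26·32640 + 9942
32640 = 3·9942 + 2814
9942 = 3·2814 + 1500
2814 = 1·1500 + 1314
1500 = 1·1314 + 186
1314 = 7·186 + 12
186 = 15·12 + 6
12 = 2·6 + 0
Since gcd = 6 > 1, 32640 is not a unit mod 858582.

no inverse exists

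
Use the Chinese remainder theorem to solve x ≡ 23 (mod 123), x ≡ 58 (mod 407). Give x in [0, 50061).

Write x = 23 + 123·k. Then 123·k ≡ 58 − 23 ≡ 35 (mod 407).
Need 123⁻¹ mod 407. Extended Euclid on (407, 123):
407 = 3*123 + 38
123 = 3*38 + 9
38 = 4*9 + 2
9 = 4*2 + 1
2 = 2*1 + 0
Back-substitute:
1 = 9 − 4·2
1 = −4·38 + 17·9
1 = 17·123 − 55·38
1 = −55·407 + 182·123
123⁻¹ ≡ 182 (mod 407), so k ≡ 182·35 ≡ 265 (mod 407).
x = 23 + 123·265 = 32618.

32618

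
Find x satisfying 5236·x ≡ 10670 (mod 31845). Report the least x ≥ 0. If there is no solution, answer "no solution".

890

First find gcd(5236, 31845):
31845 = 6×5236 + 429
5236 = 12×429 + 88
429 = 4×88 + 77
88 = 1×77 + 11
77 = 7×11 + 0
gcd = 11 and 11 | 10670, so solutions exist. Divide through by 11: 476x ≡ 970 (mod 2895).
Now find 476⁻¹ mod 2895:
2895 = 6*476 + 39
476 = 12*39 + 8
39 = 4*8 + 7
8 = 1*7 + 1
7 = 7*1 + 0
Back-substitute:
1 = 8 − 7
1 = −39 + 5·8
1 = 5·476 − 61·39
1 = −61·2895 + 371·476
So 476⁻¹ ≡ 371 (mod 2895).
Then x ≡ 371·970 ≡ 890 (mod 2895); the smallest non-negative solution is x = 890.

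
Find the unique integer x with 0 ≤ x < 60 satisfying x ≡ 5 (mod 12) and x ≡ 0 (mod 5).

5

Write x = 5 + 12·k. Then 12·k ≡ 0 − 5 ≡ 0 (mod 5).
Need 12⁻¹ mod 5. Extended Euclid on (5, 2):
5 = 2*2 + 1
2 = 2*1 + 0
Back-substitute:
1 = 5 − 2·2
12⁻¹ ≡ 3 (mod 5), so k ≡ 3·0 ≡ 0 (mod 5).
x = 5 + 12·0 = 5.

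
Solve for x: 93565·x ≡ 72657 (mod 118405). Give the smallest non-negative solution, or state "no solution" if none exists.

gcd(93565, 118405):
118405 = 1×93565 + 24840
93565 = 3×24840 + 19045
24840 = 1×19045 + 5795
19045 = 3×5795 + 1660
5795 = 3×1660 + 815
1660 = 2×815 + 30
815 = 27×30 + 5
30 = 6×5 + 0
gcd = 5, but 5 ∤ 72657, so the congruence has no solution.

no solution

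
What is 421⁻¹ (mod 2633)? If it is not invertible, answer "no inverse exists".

1501

gcd(2633, 421) by repeated division:
2633 = 6*421 + 107
421 = 3*107 + 100
107 = 1*100 + 7
100 = 14*7 + 2
7 = 3*2 + 1
2 = 2*1 + 0
The gcd is 1. Working backward:
1 = 7 − 3·2
1 = −3·100 + 43·7
1 = 43·107 − 46·100
1 = −46·421 + 181·107
1 = 181·2633 − 1132·421
Hence 421⁻¹ ≡ -1132 ≡ 1501 (mod 2633).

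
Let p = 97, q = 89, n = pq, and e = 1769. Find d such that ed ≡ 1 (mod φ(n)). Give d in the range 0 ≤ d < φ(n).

φ(n) = (p−1)(q−1) = 96·88 = 8448.
Need d with 1769·d ≡ 1 (mod 8448). Apply the extended Euclidean algorithm:
8448 = 4×1769 + 1372
1769 = 1×1372 + 397
1372 = 3×397 + 181
397 = 2×181 + 35
181 = 5×35 + 6
35 = 5×6 + 5
6 = 1×5 + 1
5 = 5×1 + 0
Back-substitute:
1 = 6 − 5
1 = −35 + 6·6
1 = 6·181 − 31·35
1 = −31·397 + 68·181
1 = 68·1372 − 235·397
1 = −235·1769 + 303·1372
1 = 303·8448 − 1447·1769
So 1769·(-1447) ≡ 1 (mod 8448), hence d ≡ -1447 ≡ 7001 (mod 8448).

7001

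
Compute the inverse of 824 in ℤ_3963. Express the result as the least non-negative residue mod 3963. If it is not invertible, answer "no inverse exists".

Apply the Euclidean algorithm to 3963 and 824:
3963 = 4×824 + 667
824 = 1×667 + 157
667 = 4×157 + 39
157 = 4×39 + 1
39 = 39×1 + 0
Since gcd(824, 3963) = 1, back-substitute to write 1 as a combination:
1 = 157 − 4·39
1 = −4·667 + 17·157
1 = 17·824 − 21·667
1 = −21·3963 + 101·824
So 824·101 ≡ 1 (mod 3963).

101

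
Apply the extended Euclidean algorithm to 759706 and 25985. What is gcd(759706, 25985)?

1

Euclidean algorithm:
759706 = 29×25985 + 6141
25985 = 4×6141 + 1421
6141 = 4×1421 + 457
1421 = 3×457 + 50
457 = 9×50 + 7
50 = 7×7 + 1
7 = 7×1 + 0
gcd(759706, 25985) = 1.
Working backward:
1 = 50 − 7·7
1 = −7·457 + 64·50
1 = 64·1421 − 199·457
1 = −199·6141 + 860·1421
1 = 860·25985 − 3639·6141
1 = −3639·759706 + 106391·25985
So 1 = (-3639)·759706 + (106391)·25985.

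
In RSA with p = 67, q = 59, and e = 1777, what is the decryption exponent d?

φ(n) = (p−1)(q−1) = 66·58 = 3828.
Need d with 1777·d ≡ 1 (mod 3828). Apply the extended Euclidean algorithm:
3828 = 2×1777 + 274
1777 = 6×274 + 133
274 = 2×133 + 8
133 = 16×8 + 5
8 = 1×5 + 3
5 = 1×3 + 2
3 = 1×2 + 1
2 = 2×1 + 0
Back-substitute:
1 = 3 − 2
1 = −5 + 2·3
1 = 2·8 − 3·5
1 = −3·133 + 50·8
1 = 50·274 − 103·133
1 = −103·1777 + 668·274
1 = 668·3828 − 1439·1777
So 1777·(-1439) ≡ 1 (mod 3828), hence d ≡ -1439 ≡ 2389 (mod 3828).

2389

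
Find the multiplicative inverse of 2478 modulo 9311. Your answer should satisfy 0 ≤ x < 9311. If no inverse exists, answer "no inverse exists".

Extended Euclidean algorithm:
9311 = 3*2478 + 1877
2478 = 1*1877 + 601
1877 = 3*601 + 74
601 = 8*74 + 9
74 = 8*9 + 2
9 = 4*2 + 1
2 = 2*1 + 0
gcd = 1, so the inverse exists. Back-substitute:
1 = 9 − 4·2
1 = −4·74 + 33·9
1 = 33·601 − 268·74
1 = −268·1877 + 837·601
1 = 837·2478 − 1105·1877
1 = −1105·9311 + 4152·2478
So 2478·4152 ≡ 1 (mod 9311).

4152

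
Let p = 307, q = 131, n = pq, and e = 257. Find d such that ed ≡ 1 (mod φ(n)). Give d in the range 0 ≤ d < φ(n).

φ(n) = (p−1)(q−1) = 306·130 = 39780.
Need d with 257·d ≡ 1 (mod 39780). Apply the extended Euclidean algorithm:
39780 = 154×257 + 202
257 = 1×202 + 55
202 = 3×55 + 37
55 = 1×37 + 18
37 = 2×18 + 1
18 = 18×1 + 0
Back-substitute:
1 = 37 − 2·18
1 = −2·55 + 3·37
1 = 3·202 − 11·55
1 = −11·257 + 14·202
1 = 14·39780 − 2167·257
So 257·(-2167) ≡ 1 (mod 39780), hence d ≡ -2167 ≡ 37613 (mod 39780).

37613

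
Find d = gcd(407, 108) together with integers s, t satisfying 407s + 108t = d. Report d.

1

Repeated division:
407 = 3×108 + 83
108 = 1×83 + 25
83 = 3×25 + 8
25 = 3×8 + 1
8 = 8×1 + 0
gcd(407, 108) = 1.
Express as a combination:
1 = 25 − 3·8
1 = −3·83 + 10·25
1 = 10·108 − 13·83
1 = −13·407 + 49·108
So 1 = (-13)·407 + (49)·108.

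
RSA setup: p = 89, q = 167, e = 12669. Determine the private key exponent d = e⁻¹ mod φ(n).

φ(n) = (p−1)(q−1) = 88·166 = 14608.
Need d with 12669·d ≡ 1 (mod 14608). Apply the extended Euclidean algorithm:
14608 = 1·12669 + 1939
12669 = 6·1939 + 1035
1939 = 1·1035 + 904
1035 = 1·904 + 131
904 = 6·131 + 118
131 = 1·118 + 13
118 = 9·13 + 1
13 = 13·1 + 0
Back-substitute:
1 = 118 − 9·13
1 = −9·131 + 10·118
1 = 10·904 − 69·131
1 = −69·1035 + 79·904
1 = 79·1939 − 148·1035
1 = −148·12669 + 967·1939
1 = 967·14608 − 1115·12669
So 12669·(-1115) ≡ 1 (mod 14608), hence d ≡ -1115 ≡ 13493 (mod 14608).

13493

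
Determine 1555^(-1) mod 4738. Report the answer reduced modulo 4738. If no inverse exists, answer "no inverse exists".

649

Extended Euclidean algorithm:
4738 = 3*1555 + 73
1555 = 21*73 + 22
73 = 3*22 + 7
22 = 3*7 + 1
7 = 7*1 + 0
The gcd is 1. Working backward:
1 = 22 − 3·7
1 = −3·73 + 10·22
1 = 10·1555 − 213·73
1 = −213·4738 + 649·1555
So 1555·649 ≡ 1 (mod 4738).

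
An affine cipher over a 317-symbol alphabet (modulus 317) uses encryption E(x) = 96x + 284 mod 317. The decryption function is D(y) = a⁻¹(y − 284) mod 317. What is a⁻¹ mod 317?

142

Run Euclid on (317, 96):
317 = 3×96 + 29
96 = 3×29 + 9
29 = 3×9 + 2
9 = 4×2 + 1
2 = 2×1 + 0
gcd = 1, so the inverse exists. Back-substitute:
1 = 9 − 4·2
1 = −4·29 + 13·9
1 = 13·96 − 43·29
1 = −43·317 + 142·96
So 96·142 ≡ 1 (mod 317).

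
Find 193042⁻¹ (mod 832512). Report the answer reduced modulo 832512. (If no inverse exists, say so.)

Euclidean algorithm on 832512, 193042:
832512 = 4·193042 + 60344
193042 = 3·60344 + 12010
60344 = 5·12010 + 294
12010 = 40·294 + 250
294 = 1·250 + 44
250 = 5·44 + 30
44 = 1·30 + 14
30 = 2·14 + 2
14 = 7·2 + 0
Since gcd = 2 > 1, 193042 is not a unit mod 832512.

no inverse exists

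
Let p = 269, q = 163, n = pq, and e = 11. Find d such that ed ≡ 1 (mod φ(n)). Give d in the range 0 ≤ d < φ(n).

3947

φ(n) = (p−1)(q−1) = 268·162 = 43416.
Need d with 11·d ≡ 1 (mod 43416). Apply the extended Euclidean algorithm:
43416 = 3946*11 + 10
11 = 1*10 + 1
10 = 10*1 + 0
Back-substitute:
1 = 11 − 10
1 = −43416 + 3947·11
So 11·3947 ≡ 1 (mod 43416), hence d = 3947.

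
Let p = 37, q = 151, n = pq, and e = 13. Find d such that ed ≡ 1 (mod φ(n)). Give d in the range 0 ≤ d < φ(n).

φ(n) = (p−1)(q−1) = 36·150 = 5400.
Need d with 13·d ≡ 1 (mod 5400). Apply the extended Euclidean algorithm:
5400 = 415*13 + 5
13 = 2*5 + 3
5 = 1*3 + 2
3 = 1*2 + 1
2 = 2*1 + 0
Back-substitute:
1 = 3 − 2
1 = −5 + 2·3
1 = 2·13 − 5·5
1 = −5·5400 + 2077·13
So 13·2077 ≡ 1 (mod 5400), hence d = 2077.

2077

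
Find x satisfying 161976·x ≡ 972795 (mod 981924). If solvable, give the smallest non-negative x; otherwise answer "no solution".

gcd(161976, 981924):
981924 = 6*161976 + 10068
161976 = 16*10068 + 888
10068 = 11*888 + 300
888 = 2*300 + 288
300 = 1*288 + 12
288 = 24*12 + 0
gcd = 12, but 12 ∤ 972795, so the congruence has no solution.

no solution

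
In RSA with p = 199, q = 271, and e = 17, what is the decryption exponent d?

φ(n) = (p−1)(q−1) = 198·270 = 53460.
Need d with 17·d ≡ 1 (mod 53460). Apply the extended Euclidean algorithm:
53460 = 3144×17 + 12
17 = 1×12 + 5
12 = 2×5 + 2
5 = 2×2 + 1
2 = 2×1 + 0
Back-substitute:
1 = 5 − 2·2
1 = −2·12 + 5·5
1 = 5·17 − 7·12
1 = −7·53460 + 22013·17
So 17·22013 ≡ 1 (mod 53460), hence d = 22013.

22013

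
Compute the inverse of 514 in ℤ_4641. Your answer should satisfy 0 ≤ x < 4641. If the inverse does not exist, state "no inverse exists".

1237

gcd(4641, 514) by repeated division:
4641 = 9·514 + 15
514 = 34·15 + 4
15 = 3·4 + 3
4 = 1·3 + 1
3 = 3·1 + 0
gcd = 1, so the inverse exists. Back-substitute:
1 = 4 − 3
1 = −15 + 4·4
1 = 4·514 − 137·15
1 = −137·4641 + 1237·514
So 514·1237 ≡ 1 (mod 4641).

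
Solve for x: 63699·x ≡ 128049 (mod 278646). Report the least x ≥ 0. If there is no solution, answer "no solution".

First find gcd(63699, 278646):
278646 = 4×63699 + 23850
63699 = 2×23850 + 15999
23850 = 1×15999 + 7851
15999 = 2×7851 + 297
7851 = 26×297 + 129
297 = 2×129 + 39
129 = 3×39 + 12
39 = 3×12 + 3
12 = 4×3 + 0
gcd = 3 and 3 | 128049, so solutions exist. Divide through by 3: 21233x ≡ 42683 (mod 92882).
Now find 21233⁻¹ mod 92882:
92882 = 4·21233 + 7950
21233 = 2·7950 + 5333
7950 = 1·5333 + 2617
5333 = 2·2617 + 99
2617 = 26·99 + 43
99 = 2·43 + 13
43 = 3·13 + 4
13 = 3·4 + 1
4 = 4·1 + 0
Back-substitute:
1 = 13 − 3·4
1 = −3·43 + 10·13
1 = 10·99 − 23·43
1 = −23·2617 + 608·99
1 = 608·5333 − 1239·2617
1 = −1239·7950 + 1847·5333
1 = 1847·21233 − 4933·7950
1 = −4933·92882 + 21579·21233
So 21233⁻¹ ≡ 21579 (mod 92882).
Then x ≡ 21579·42683 ≡ 38545 (mod 92882); the smallest non-negative solution is x = 38545.

38545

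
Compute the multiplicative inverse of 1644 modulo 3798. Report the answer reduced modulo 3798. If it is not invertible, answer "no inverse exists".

Compute gcd(1644, 3798):
3798 = 2×1644 + 510
1644 = 3×510 + 114
510 = 4×114 + 54
114 = 2×54 + 6
54 = 9×6 + 0
gcd(1644, 3798) = 6 ≠ 1, so 1644 has no multiplicative inverse modulo 3798.

no inverse exists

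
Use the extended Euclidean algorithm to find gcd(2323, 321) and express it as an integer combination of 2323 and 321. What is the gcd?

1

Apply Euclid's algorithm to 2323 and 321:
2323 = 7*321 + 76
321 = 4*76 + 17
76 = 4*17 + 8
17 = 2*8 + 1
8 = 8*1 + 0
gcd(2323, 321) = 1.
Working backward:
1 = 17 − 2·8
1 = −2·76 + 9·17
1 = 9·321 − 38·76
1 = −38·2323 + 275·321
So 1 = (-38)·2323 + (275)·321.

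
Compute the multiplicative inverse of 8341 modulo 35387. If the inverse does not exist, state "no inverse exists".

Apply the Euclidean algorithm to 35387 and 8341:
35387 = 4*8341 + 2023
8341 = 4*2023 + 249
2023 = 8*249 + 31
249 = 8*31 + 1
31 = 31*1 + 0
gcd = 1, so the inverse exists. Back-substitute:
1 = 249 − 8·31
1 = −8·2023 + 65·249
1 = 65·8341 − 268·2023
1 = −268·35387 + 1137·8341
So 8341·1137 ≡ 1 (mod 35387).

1137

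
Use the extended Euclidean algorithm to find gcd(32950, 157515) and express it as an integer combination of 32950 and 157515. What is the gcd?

5

Apply Euclid's algorithm to 157515 and 32950:
157515 = 4*32950 + 25715
32950 = 1*25715 + 7235
25715 = 3*7235 + 4010
7235 = 1*4010 + 3225
4010 = 1*3225 + 785
3225 = 4*785 + 85
785 = 9*85 + 20
85 = 4*20 + 5
20 = 4*5 + 0
gcd(32950, 157515) = 5.
Working backward:
5 = 85 − 4·20
5 = −4·785 + 37·85
5 = 37·3225 − 152·785
5 = −152·4010 + 189·3225
5 = 189·7235 − 341·4010
5 = −341·25715 + 1212·7235
5 = 1212·32950 − 1553·25715
5 = −1553·157515 + 7424·32950
So 5 = (-1553)·157515 + (7424)·32950.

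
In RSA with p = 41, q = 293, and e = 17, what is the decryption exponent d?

φ(n) = (p−1)(q−1) = 40·292 = 11680.
Need d with 17·d ≡ 1 (mod 11680). Apply the extended Euclidean algorithm:
11680 = 687·17 + 1
17 = 17·1 + 0
Back-substitute:
1 = 11680 − 687·17
So 17·(-687) ≡ 1 (mod 11680), hence d ≡ -687 ≡ 10993 (mod 11680).

10993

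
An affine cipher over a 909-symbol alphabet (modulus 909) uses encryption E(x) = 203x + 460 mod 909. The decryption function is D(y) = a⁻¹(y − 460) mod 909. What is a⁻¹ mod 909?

Run Euclid on (909, 203):
909 = 4*203 + 97
203 = 2*97 + 9
97 = 10*9 + 7
9 = 1*7 + 2
7 = 3*2 + 1
2 = 2*1 + 0
gcd = 1, so the inverse exists. Back-substitute:
1 = 7 − 3·2
1 = −3·9 + 4·7
1 = 4·97 − 43·9
1 = −43·203 + 90·97
1 = 90·909 − 403·203
Hence 203⁻¹ ≡ -403 ≡ 506 (mod 909).

506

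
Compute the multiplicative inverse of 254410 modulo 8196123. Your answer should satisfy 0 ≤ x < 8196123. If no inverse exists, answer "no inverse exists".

Euclidean algorithm on 8196123, 254410:
8196123 = 32*254410 + 55003
254410 = 4*55003 + 34398
55003 = 1*34398 + 20605
34398 = 1*20605 + 13793
20605 = 1*13793 + 6812
13793 = 2*6812 + 169
6812 = 40*169 + 52
169 = 3*52 + 13
52 = 4*13 + 0
Since gcd = 13 > 1, 254410 is not a unit mod 8196123.

no inverse exists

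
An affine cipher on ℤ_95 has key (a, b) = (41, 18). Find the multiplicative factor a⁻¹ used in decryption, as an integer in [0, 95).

51

gcd(95, 41) by repeated division:
95 = 2×41 + 13
41 = 3×13 + 2
13 = 6×2 + 1
2 = 2×1 + 0
Since gcd(41, 95) = 1, back-substitute to write 1 as a combination:
1 = 13 − 6·2
1 = −6·41 + 19·13
1 = 19·95 − 44·41
So 41·(-44) ≡ 1 (mod 95), and -44 ≡ 51 (mod 95).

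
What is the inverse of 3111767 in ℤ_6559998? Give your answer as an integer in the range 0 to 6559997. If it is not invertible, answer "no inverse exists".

Apply the Euclidean algorithm to 6559998 and 3111767:
6559998 = 2×3111767 + 336464
3111767 = 9×336464 + 83591
336464 = 4×83591 + 2100
83591 = 39×2100 + 1691
2100 = 1×1691 + 409
1691 = 4×409 + 55
409 = 7×55 + 24
55 = 2×24 + 7
24 = 3×7 + 3
7 = 2×3 + 1
3 = 3×1 + 0
Since gcd(3111767, 6559998) = 1, back-substitute to write 1 as a combination:
1 = 7 − 2·3
1 = −2·24 + 7·7
1 = 7·55 − 16·24
1 = −16·409 + 119·55
1 = 119·1691 − 492·409
1 = −492·2100 + 611·1691
1 = 611·83591 − 24321·2100
1 = −24321·336464 + 97895·83591
1 = 97895·3111767 − 905376·336464
1 = −905376·6559998 + 1908647·3111767
So 3111767·1908647 ≡ 1 (mod 6559998).

1908647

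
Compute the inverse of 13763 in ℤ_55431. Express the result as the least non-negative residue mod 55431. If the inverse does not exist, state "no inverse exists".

12578

gcd(55431, 13763) by repeated division:
55431 = 4*13763 + 379
13763 = 36*379 + 119
379 = 3*119 + 22
119 = 5*22 + 9
22 = 2*9 + 4
9 = 2*4 + 1
4 = 4*1 + 0
Since gcd(13763, 55431) = 1, back-substitute to write 1 as a combination:
1 = 9 − 2·4
1 = −2·22 + 5·9
1 = 5·119 − 27·22
1 = −27·379 + 86·119
1 = 86·13763 − 3123·379
1 = −3123·55431 + 12578·13763
So 13763·12578 ≡ 1 (mod 55431).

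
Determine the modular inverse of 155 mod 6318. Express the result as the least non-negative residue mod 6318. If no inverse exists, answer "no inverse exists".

3587

Extended Euclidean algorithm:
6318 = 40*155 + 118
155 = 1*118 + 37
118 = 3*37 + 7
37 = 5*7 + 2
7 = 3*2 + 1
2 = 2*1 + 0
Since gcd(155, 6318) = 1, back-substitute to write 1 as a combination:
1 = 7 − 3·2
1 = −3·37 + 16·7
1 = 16·118 − 51·37
1 = −51·155 + 67·118
1 = 67·6318 − 2731·155
Thus 155·(-2731) ≡ 1 (mod 6318); reducing, -2731 mod 6318 = 3587.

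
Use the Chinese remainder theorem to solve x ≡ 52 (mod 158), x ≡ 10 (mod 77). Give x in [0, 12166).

Write x = 52 + 158·k. Then 158·k ≡ 10 − 52 ≡ 35 (mod 77).
Need 158⁻¹ mod 77. Extended Euclid on (77, 4):
77 = 19·4 + 1
4 = 4·1 + 0
Back-substitute:
1 = 77 − 19·4
158⁻¹ ≡ 58 (mod 77), so k ≡ 58·35 ≡ 28 (mod 77).
x = 52 + 158·28 = 4476.

4476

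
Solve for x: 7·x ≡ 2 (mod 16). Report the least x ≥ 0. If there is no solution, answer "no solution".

First find gcd(7, 16):
16 = 2·7 + 2
7 = 3·2 + 1
2 = 2·1 + 0
gcd = 1, so a unique solution mod 16 exists.
Back-substitute for the Bézout coefficients:
1 = 7 − 3·2
1 = −3·16 + 7·7
So 7·(7) ≡ 1 (mod 16), giving 7⁻¹ ≡ 7.
x ≡ 7⁻¹·2 ≡ 7·2 ≡ 14 (mod 16).

14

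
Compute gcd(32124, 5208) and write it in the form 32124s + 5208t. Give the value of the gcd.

Euclidean algorithm:
32124 = 6×5208 + 876
5208 = 5×876 + 828
876 = 1×828 + 48
828 = 17×48 + 12
48 = 4×12 + 0
gcd(32124, 5208) = 12.
Working backward:
12 = 828 − 17·48
12 = −17·876 + 18·828
12 = 18·5208 − 107·876
12 = −107·32124 + 660·5208
So 12 = (-107)·32124 + (660)·5208.

12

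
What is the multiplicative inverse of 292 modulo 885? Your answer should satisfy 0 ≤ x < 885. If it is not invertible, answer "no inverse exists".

688

Run Euclid on (885, 292):
885 = 3×292 + 9
292 = 32×9 + 4
9 = 2×4 + 1
4 = 4×1 + 0
Since gcd(292, 885) = 1, back-substitute to write 1 as a combination:
1 = 9 − 2·4
1 = −2·292 + 65·9
1 = 65·885 − 197·292
Thus 292·(-197) ≡ 1 (mod 885); reducing, -197 mod 885 = 688.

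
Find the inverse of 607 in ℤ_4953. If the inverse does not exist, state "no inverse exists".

3370

Run Euclid on (4953, 607):
4953 = 8*607 + 97
607 = 6*97 + 25
97 = 3*25 + 22
25 = 1*22 + 3
22 = 7*3 + 1
3 = 3*1 + 0
Since gcd(607, 4953) = 1, back-substitute to write 1 as a combination:
1 = 22 − 7·3
1 = −7·25 + 8·22
1 = 8·97 − 31·25
1 = −31·607 + 194·97
1 = 194·4953 − 1583·607
Thus 607·(-1583) ≡ 1 (mod 4953); reducing, -1583 mod 4953 = 3370.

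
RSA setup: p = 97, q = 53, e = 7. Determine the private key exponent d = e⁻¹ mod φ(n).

4279

φ(n) = (p−1)(q−1) = 96·52 = 4992.
Need d with 7·d ≡ 1 (mod 4992). Apply the extended Euclidean algorithm:
4992 = 713×7 + 1
7 = 7×1 + 0
Back-substitute:
1 = 4992 − 713·7
So 7·(-713) ≡ 1 (mod 4992), hence d ≡ -713 ≡ 4279 (mod 4992).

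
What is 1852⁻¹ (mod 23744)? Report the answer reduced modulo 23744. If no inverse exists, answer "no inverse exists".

no inverse exists

Compute gcd(1852, 23744):
23744 = 12·1852 + 1520
1852 = 1·1520 + 332
1520 = 4·332 + 192
332 = 1·192 + 140
192 = 1·140 + 52
140 = 2·52 + 36
52 = 1·36 + 16
36 = 2·16 + 4
16 = 4·4 + 0
The gcd is 4, not 1, hence no inverse exists.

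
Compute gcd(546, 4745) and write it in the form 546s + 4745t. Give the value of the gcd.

Euclidean algorithm:
4745 = 8*546 + 377
546 = 1*377 + 169
377 = 2*169 + 39
169 = 4*39 + 13
39 = 3*13 + 0
gcd(546, 4745) = 13.
Back-substituting:
13 = 169 − 4·39
13 = −4·377 + 9·169
13 = 9·546 − 13·377
13 = −13·4745 + 113·546
So 13 = (-13)·4745 + (113)·546.

13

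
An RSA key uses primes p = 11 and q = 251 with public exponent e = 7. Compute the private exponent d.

2143

φ(n) = (p−1)(q−1) = 10·250 = 2500.
Need d with 7·d ≡ 1 (mod 2500). Apply the extended Euclidean algorithm:
2500 = 357×7 + 1
7 = 7×1 + 0
Back-substitute:
1 = 2500 − 357·7
So 7·(-357) ≡ 1 (mod 2500), hence d ≡ -357 ≡ 2143 (mod 2500).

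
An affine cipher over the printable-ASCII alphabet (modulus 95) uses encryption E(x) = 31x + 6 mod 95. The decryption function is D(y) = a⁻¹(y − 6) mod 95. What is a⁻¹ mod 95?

Apply the Euclidean algorithm to 95 and 31:
95 = 3×31 + 2
31 = 15×2 + 1
2 = 2×1 + 0
The gcd is 1. Working backward:
1 = 31 − 15·2
1 = −15·95 + 46·31
So 31·46 ≡ 1 (mod 95).

46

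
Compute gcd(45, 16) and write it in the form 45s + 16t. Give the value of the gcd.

Repeated division:
45 = 2·16 + 13
16 = 1·13 + 3
13 = 4·3 + 1
3 = 3·1 + 0
gcd(45, 16) = 1.
Working backward:
1 = 13 − 4·3
1 = −4·16 + 5·13
1 = 5·45 − 14·16
So 1 = (5)·45 + (-14)·16.

1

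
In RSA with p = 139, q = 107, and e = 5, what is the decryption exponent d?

φ(n) = (p−1)(q−1) = 138·106 = 14628.
Need d with 5·d ≡ 1 (mod 14628). Apply the extended Euclidean algorithm:
14628 = 2925×5 + 3
5 = 1×3 + 2
3 = 1×2 + 1
2 = 2×1 + 0
Back-substitute:
1 = 3 − 2
1 = −5 + 2·3
1 = 2·14628 − 5851·5
So 5·(-5851) ≡ 1 (mod 14628), hence d ≡ -5851 ≡ 8777 (mod 14628).

8777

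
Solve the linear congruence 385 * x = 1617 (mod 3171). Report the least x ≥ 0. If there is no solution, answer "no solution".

276

First find gcd(385, 3171):
3171 = 8·385 + 91
385 = 4·91 + 21
91 = 4·21 + 7
21 = 3·7 + 0
gcd = 7 and 7 | 1617, so solutions exist. Divide through by 7: 55x ≡ 231 (mod 453).
Now find 55⁻¹ mod 453:
453 = 8×55 + 13
55 = 4×13 + 3
13 = 4×3 + 1
3 = 3×1 + 0
Back-substitute:
1 = 13 − 4·3
1 = −4·55 + 17·13
1 = 17·453 − 140·55
So 55·(-140) ≡ 1 (mod 453), i.e. 55⁻¹ ≡ 313.
Then x ≡ 313·231 ≡ 276 (mod 453); the smallest non-negative solution is x = 276.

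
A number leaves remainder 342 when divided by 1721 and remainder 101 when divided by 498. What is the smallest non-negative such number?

Write x = 342 + 1721·k. Then 1721·k ≡ 101 − 342 ≡ 257 (mod 498).
Need 1721⁻¹ mod 498. Extended Euclid on (498, 227):
498 = 2*227 + 44
227 = 5*44 + 7
44 = 6*7 + 2
7 = 3*2 + 1
2 = 2*1 + 0
Back-substitute:
1 = 7 − 3·2
1 = −3·44 + 19·7
1 = 19·227 − 98·44
1 = −98·498 + 215·227
1721⁻¹ ≡ 215 (mod 498), so k ≡ 215·257 ≡ 475 (mod 498).
x = 342 + 1721·475 = 817817.

817817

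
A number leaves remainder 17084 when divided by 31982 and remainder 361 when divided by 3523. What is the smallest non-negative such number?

Write x = 17084 + 31982·k. Then 31982·k ≡ 361 − 17084 ≡ 892 (mod 3523).
Need 31982⁻¹ mod 3523. Extended Euclid on (3523, 275):
3523 = 12×275 + 223
275 = 1×223 + 52
223 = 4×52 + 15
52 = 3×15 + 7
15 = 2×7 + 1
7 = 7×1 + 0
Back-substitute:
1 = 15 − 2·7
1 = −2·52 + 7·15
1 = 7·223 − 30·52
1 = −30·275 + 37·223
1 = 37·3523 − 474·275
31982⁻¹ ≡ 3049 (mod 3523), so k ≡ 3049·892 ≡ 3475 (mod 3523).
x = 17084 + 31982·3475 = 111154534.

111154534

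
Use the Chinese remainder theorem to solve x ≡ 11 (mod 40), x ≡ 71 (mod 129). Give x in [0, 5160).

Write x = 11 + 40·k. Then 40·k ≡ 71 − 11 ≡ 60 (mod 129).
Need 40⁻¹ mod 129. Extended Euclid on (129, 40):
129 = 3×40 + 9
40 = 4×9 + 4
9 = 2×4 + 1
4 = 4×1 + 0
Back-substitute:
1 = 9 − 2·4
1 = −2·40 + 9·9
1 = 9·129 − 29·40
40⁻¹ ≡ 100 (mod 129), so k ≡ 100·60 ≡ 66 (mod 129).
x = 11 + 40·66 = 2651.

2651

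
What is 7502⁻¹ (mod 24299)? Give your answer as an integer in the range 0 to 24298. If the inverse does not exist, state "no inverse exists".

Euclidean algorithm on 24299, 7502:
24299 = 3*7502 + 1793
7502 = 4*1793 + 330
1793 = 5*330 + 143
330 = 2*143 + 44
143 = 3*44 + 11
44 = 4*11 + 0
gcd(7502, 24299) = 11 ≠ 1, so 7502 has no multiplicative inverse modulo 24299.

no inverse exists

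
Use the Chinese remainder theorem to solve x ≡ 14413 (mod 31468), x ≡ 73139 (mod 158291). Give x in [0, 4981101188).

2085398773

Write x = 14413 + 31468·k. Then 31468·k ≡ 73139 − 14413 ≡ 58726 (mod 158291).
Need 31468⁻¹ mod 158291. Extended Euclid on (158291, 31468):
158291 = 5×31468 + 951
31468 = 33×951 + 85
951 = 11×85 + 16
85 = 5×16 + 5
16 = 3×5 + 1
5 = 5×1 + 0
Back-substitute:
1 = 16 − 3·5
1 = −3·85 + 16·16
1 = 16·951 − 179·85
1 = −179·31468 + 5923·951
1 = 5923·158291 − 29794·31468
31468⁻¹ ≡ 128497 (mod 158291), so k ≡ 128497·58726 ≡ 66270 (mod 158291).
x = 14413 + 31468·66270 = 2085398773.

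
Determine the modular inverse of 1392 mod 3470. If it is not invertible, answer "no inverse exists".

no inverse exists

Compute gcd(1392, 3470):
3470 = 2×1392 + 686
1392 = 2×686 + 20
686 = 34×20 + 6
20 = 3×6 + 2
6 = 3×2 + 0
The gcd is 2, not 1, hence no inverse exists.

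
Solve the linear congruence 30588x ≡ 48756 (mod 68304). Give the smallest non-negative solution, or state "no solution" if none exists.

First find gcd(30588, 68304):
68304 = 2×30588 + 7128
30588 = 4×7128 + 2076
7128 = 3×2076 + 900
2076 = 2×900 + 276
900 = 3×276 + 72
276 = 3×72 + 60
72 = 1×60 + 12
60 = 5×12 + 0
gcd = 12 and 12 | 48756, so solutions exist. Divide through by 12: 2549x ≡ 4063 (mod 5692).
Now find 2549⁻¹ mod 5692:
5692 = 2×2549 + 594
2549 = 4×594 + 173
594 = 3×173 + 75
173 = 2×75 + 23
75 = 3×23 + 6
23 = 3×6 + 5
6 = 1×5 + 1
5 = 5×1 + 0
Back-substitute:
1 = 6 − 5
1 = −23 + 4·6
1 = 4·75 − 13·23
1 = −13·173 + 30·75
1 = 30·594 − 103·173
1 = −103·2549 + 442·594
1 = 442·5692 − 987·2549
So 2549·(-987) ≡ 1 (mod 5692), i.e. 2549⁻¹ ≡ 4705.
Then x ≡ 4705·4063 ≡ 2679 (mod 5692); the smallest non-negative solution is x = 2679.

2679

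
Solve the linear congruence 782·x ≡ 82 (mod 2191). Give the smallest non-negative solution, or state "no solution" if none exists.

1401

First find gcd(782, 2191):
2191 = 2×782 + 627
782 = 1×627 + 155
627 = 4×155 + 7
155 = 22×7 + 1
7 = 7×1 + 0
gcd = 1, so a unique solution mod 2191 exists.
Back-substitute for the Bézout coefficients:
1 = 155 − 22·7
1 = −22·627 + 89·155
1 = 89·782 − 111·627
1 = −111·2191 + 311·782
So 782·(311) ≡ 1 (mod 2191), giving 782⁻¹ ≡ 311.
x ≡ 782⁻¹·82 ≡ 311·82 ≡ 1401 (mod 2191).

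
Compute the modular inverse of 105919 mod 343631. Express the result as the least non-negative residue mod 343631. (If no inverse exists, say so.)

275699

Apply the Euclidean algorithm to 343631 and 105919:
343631 = 3*105919 + 25874
105919 = 4*25874 + 2423
25874 = 10*2423 + 1644
2423 = 1*1644 + 779
1644 = 2*779 + 86
779 = 9*86 + 5
86 = 17*5 + 1
5 = 5*1 + 0
Since gcd(105919, 343631) = 1, back-substitute to write 1 as a combination:
1 = 86 − 17·5
1 = −17·779 + 154·86
1 = 154·1644 − 325·779
1 = −325·2423 + 479·1644
1 = 479·25874 − 5115·2423
1 = −5115·105919 + 20939·25874
1 = 20939·343631 − 67932·105919
Thus 105919·(-67932) ≡ 1 (mod 343631); reducing, -67932 mod 343631 = 275699.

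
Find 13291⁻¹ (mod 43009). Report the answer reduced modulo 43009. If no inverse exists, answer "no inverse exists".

36906

Apply the Euclidean algorithm to 43009 and 13291:
43009 = 3*13291 + 3136
13291 = 4*3136 + 747
3136 = 4*747 + 148
747 = 5*148 + 7
148 = 21*7 + 1
7 = 7*1 + 0
Since gcd(13291, 43009) = 1, back-substitute to write 1 as a combination:
1 = 148 − 21·7
1 = −21·747 + 106·148
1 = 106·3136 − 445·747
1 = −445·13291 + 1886·3136
1 = 1886·43009 − 6103·13291
Thus 13291·(-6103) ≡ 1 (mod 43009); reducing, -6103 mod 43009 = 36906.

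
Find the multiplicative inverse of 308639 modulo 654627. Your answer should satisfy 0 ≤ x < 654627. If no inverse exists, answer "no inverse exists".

521069

Run Euclid on (654627, 308639):
654627 = 2·308639 + 37349
308639 = 8·37349 + 9847
37349 = 3·9847 + 7808
9847 = 1·7808 + 2039
7808 = 3·2039 + 1691
2039 = 1·1691 + 348
1691 = 4·348 + 299
348 = 1·299 + 49
299 = 6·49 + 5
49 = 9·5 + 4
5 = 1·4 + 1
4 = 4·1 + 0
Since gcd(308639, 654627) = 1, back-substitute to write 1 as a combination:
1 = 5 − 4
1 = −49 + 10·5
1 = 10·299 − 61·49
1 = −61·348 + 71·299
1 = 71·1691 − 345·348
1 = −345·2039 + 416·1691
1 = 416·7808 − 1593·2039
1 = −1593·9847 + 2009·7808
1 = 2009·37349 − 7620·9847
1 = −7620·308639 + 62969·37349
1 = 62969·654627 − 133558·308639
Thus 308639·(-133558) ≡ 1 (mod 654627); reducing, -133558 mod 654627 = 521069.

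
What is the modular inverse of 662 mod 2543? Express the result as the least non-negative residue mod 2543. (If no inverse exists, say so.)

1986

Run Euclid on (2543, 662):
2543 = 3*662 + 557
662 = 1*557 + 105
557 = 5*105 + 32
105 = 3*32 + 9
32 = 3*9 + 5
9 = 1*5 + 4
5 = 1*4 + 1
4 = 4*1 + 0
Since gcd(662, 2543) = 1, back-substitute to write 1 as a combination:
1 = 5 − 4
1 = −9 + 2·5
1 = 2·32 − 7·9
1 = −7·105 + 23·32
1 = 23·557 − 122·105
1 = −122·662 + 145·557
1 = 145·2543 − 557·662
So 662·(-557) ≡ 1 (mod 2543), and -557 ≡ 1986 (mod 2543).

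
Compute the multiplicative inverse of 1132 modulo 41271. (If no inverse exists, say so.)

10099

Apply the Euclidean algorithm to 41271 and 1132:
41271 = 36*1132 + 519
1132 = 2*519 + 94
519 = 5*94 + 49
94 = 1*49 + 45
49 = 1*45 + 4
45 = 11*4 + 1
4 = 4*1 + 0
Since gcd(1132, 41271) = 1, back-substitute to write 1 as a combination:
1 = 45 − 11·4
1 = −11·49 + 12·45
1 = 12·94 − 23·49
1 = −23·519 + 127·94
1 = 127·1132 − 277·519
1 = −277·41271 + 10099·1132
So 1132·10099 ≡ 1 (mod 41271).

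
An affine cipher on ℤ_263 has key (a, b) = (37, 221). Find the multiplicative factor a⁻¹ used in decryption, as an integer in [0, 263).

Run Euclid on (263, 37):
263 = 7×37 + 4
37 = 9×4 + 1
4 = 4×1 + 0
The gcd is 1. Working backward:
1 = 37 − 9·4
1 = −9·263 + 64·37
So 37·64 ≡ 1 (mod 263).

64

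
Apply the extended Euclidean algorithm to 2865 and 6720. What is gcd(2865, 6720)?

Repeated division:
6720 = 2×2865 + 990
2865 = 2×990 + 885
990 = 1×885 + 105
885 = 8×105 + 45
105 = 2×45 + 15
45 = 3×15 + 0
gcd(2865, 6720) = 15.
Back-substituting:
15 = 105 − 2·45
15 = −2·885 + 17·105
15 = 17·990 − 19·885
15 = −19·2865 + 55·990
15 = 55·6720 − 129·2865
So 15 = (55)·6720 + (-129)·2865.

15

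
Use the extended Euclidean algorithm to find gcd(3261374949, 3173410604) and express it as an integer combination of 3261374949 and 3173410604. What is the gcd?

7

Repeated division:
3261374949 = 1*3173410604 + 87964345
3173410604 = 36*87964345 + 6694184
87964345 = 13*6694184 + 939953
6694184 = 7*939953 + 114513
939953 = 8*114513 + 23849
114513 = 4*23849 + 19117
23849 = 1*19117 + 4732
19117 = 4*4732 + 189
4732 = 25*189 + 7
189 = 27*7 + 0
gcd(3261374949, 3173410604) = 7.
Back-substituting:
7 = 4732 − 25·189
7 = −25·19117 + 101·4732
7 = 101·23849 − 126·19117
7 = −126·114513 + 605·23849
7 = 605·939953 − 4966·114513
7 = −4966·6694184 + 35367·939953
7 = 35367·87964345 − 464737·6694184
7 = −464737·3173410604 + 16765899·87964345
7 = 16765899·3261374949 − 17230636·3173410604
So 7 = (16765899)·3261374949 + (-17230636)·3173410604.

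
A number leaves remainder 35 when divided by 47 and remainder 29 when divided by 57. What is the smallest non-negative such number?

Write x = 35 + 47·k. Then 47·k ≡ 29 − 35 ≡ 51 (mod 57).
Need 47⁻¹ mod 57. Extended Euclid on (57, 47):
57 = 1·47 + 10
47 = 4·10 + 7
10 = 1·7 + 3
7 = 2·3 + 1
3 = 3·1 + 0
Back-substitute:
1 = 7 − 2·3
1 = −2·10 + 3·7
1 = 3·47 − 14·10
1 = −14·57 + 17·47
47⁻¹ ≡ 17 (mod 57), so k ≡ 17·51 ≡ 12 (mod 57).
x = 35 + 47·12 = 599.

599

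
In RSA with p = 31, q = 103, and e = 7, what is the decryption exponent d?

2623

φ(n) = (p−1)(q−1) = 30·102 = 3060.
Need d with 7·d ≡ 1 (mod 3060). Apply the extended Euclidean algorithm:
3060 = 437×7 + 1
7 = 7×1 + 0
Back-substitute:
1 = 3060 − 437·7
So 7·(-437) ≡ 1 (mod 3060), hence d ≡ -437 ≡ 2623 (mod 3060).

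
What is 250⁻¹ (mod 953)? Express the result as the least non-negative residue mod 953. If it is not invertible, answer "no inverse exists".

gcd(953, 250) by repeated division:
953 = 3×250 + 203
250 = 1×203 + 47
203 = 4×47 + 15
47 = 3×15 + 2
15 = 7×2 + 1
2 = 2×1 + 0
Since gcd(250, 953) = 1, back-substitute to write 1 as a combination:
1 = 15 − 7·2
1 = −7·47 + 22·15
1 = 22·203 − 95·47
1 = −95·250 + 117·203
1 = 117·953 − 446·250
So 250·(-446) ≡ 1 (mod 953), and -446 ≡ 507 (mod 953).

507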